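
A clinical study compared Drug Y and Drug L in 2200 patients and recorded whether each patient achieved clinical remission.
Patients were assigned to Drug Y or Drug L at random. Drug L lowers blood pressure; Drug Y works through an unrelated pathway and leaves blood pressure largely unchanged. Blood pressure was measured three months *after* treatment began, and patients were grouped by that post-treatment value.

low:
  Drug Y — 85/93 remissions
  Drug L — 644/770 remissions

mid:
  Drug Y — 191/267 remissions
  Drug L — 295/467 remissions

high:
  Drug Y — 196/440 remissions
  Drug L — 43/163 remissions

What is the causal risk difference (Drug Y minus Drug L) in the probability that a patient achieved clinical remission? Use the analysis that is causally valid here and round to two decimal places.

-0.11

The distribution of blood pressure is itself part of what the drug does — it is an intermediate outcome. Holding it fixed would remove that part of the effect; the total effect is the pooled difference.
The causal difference is the pooled difference: 0.590 − 0.701 = -0.111.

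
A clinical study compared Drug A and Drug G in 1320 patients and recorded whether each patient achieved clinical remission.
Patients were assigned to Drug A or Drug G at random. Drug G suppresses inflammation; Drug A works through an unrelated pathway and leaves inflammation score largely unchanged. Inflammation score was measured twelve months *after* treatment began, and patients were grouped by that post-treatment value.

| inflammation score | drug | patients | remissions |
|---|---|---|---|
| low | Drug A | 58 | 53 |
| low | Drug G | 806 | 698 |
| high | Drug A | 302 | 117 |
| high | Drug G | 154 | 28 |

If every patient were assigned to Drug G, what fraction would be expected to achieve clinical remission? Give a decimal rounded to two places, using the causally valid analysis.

Inflammation score lies on the pathway drug → inflammation score → outcome, so adjusting for it blocks the indirect effect. For the total causal effect of drug, use the unadjusted pooled rates.
So P(outcome | do(Drug G)) is just the pooled rate for Drug G: 726/960 = 0.756.

0.76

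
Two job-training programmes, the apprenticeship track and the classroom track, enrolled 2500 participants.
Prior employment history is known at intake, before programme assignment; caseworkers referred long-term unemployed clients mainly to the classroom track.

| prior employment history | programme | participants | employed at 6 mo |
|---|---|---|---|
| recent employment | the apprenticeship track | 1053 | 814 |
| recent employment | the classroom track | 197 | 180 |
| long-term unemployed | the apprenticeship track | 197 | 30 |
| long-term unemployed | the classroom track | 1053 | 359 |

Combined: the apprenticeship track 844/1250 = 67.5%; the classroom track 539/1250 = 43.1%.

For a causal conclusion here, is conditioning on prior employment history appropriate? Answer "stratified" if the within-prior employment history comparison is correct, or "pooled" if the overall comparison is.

stratified

Since prior employment history is a pre-existing factor (not a product of the programme) and it affects the outcome on its own, it is a confounder. The stratified rates, not the pooled rate, identify the causal effect.
Within each level — recent employment: 77.3% vs 91.4%; long-term unemployed: 15.2% vs 34.1% — the classroom track is higher every time.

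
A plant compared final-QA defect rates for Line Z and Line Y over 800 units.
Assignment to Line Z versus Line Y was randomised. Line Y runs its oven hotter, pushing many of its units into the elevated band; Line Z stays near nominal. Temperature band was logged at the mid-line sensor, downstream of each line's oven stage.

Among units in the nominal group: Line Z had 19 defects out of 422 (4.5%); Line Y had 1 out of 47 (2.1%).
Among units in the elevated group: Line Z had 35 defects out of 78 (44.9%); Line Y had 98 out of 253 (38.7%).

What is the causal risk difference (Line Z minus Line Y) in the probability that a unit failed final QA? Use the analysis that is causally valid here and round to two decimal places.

Within every in-process temperature band level Line Y has the lower rate, yet pooled Line Z does — Simpson's reversal.
Because the line influences in-process temperature band, in-process temperature band is a post-treatment mediator, not a confounder. Stratifying on it would bias the estimate; the causal effect is the crude pooled difference.
The causal difference is the pooled difference: 0.108 − 0.330 = -0.222.

-0.22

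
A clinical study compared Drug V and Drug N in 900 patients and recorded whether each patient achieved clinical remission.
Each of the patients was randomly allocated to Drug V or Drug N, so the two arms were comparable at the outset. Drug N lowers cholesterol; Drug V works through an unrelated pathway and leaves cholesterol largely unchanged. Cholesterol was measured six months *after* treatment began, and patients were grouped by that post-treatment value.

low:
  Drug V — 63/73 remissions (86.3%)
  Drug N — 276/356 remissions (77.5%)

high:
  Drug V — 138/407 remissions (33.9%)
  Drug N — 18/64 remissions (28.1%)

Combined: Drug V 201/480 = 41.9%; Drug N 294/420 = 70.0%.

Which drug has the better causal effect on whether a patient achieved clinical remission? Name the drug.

Drug V is higher inside every cholesterol stratum but Drug N is higher in aggregate. Whether to stratify depends on how cholesterol relates to the drug.
Stratifying would compare drugs among patients the drugs themselves sorted into cholesterol groups — a form of selection on an intermediate. The unconditioned pooled rates give the total causal effect.
Pooled: Drug V 41.9% vs Drug N 70.0%; Drug N is higher overall.

Drug N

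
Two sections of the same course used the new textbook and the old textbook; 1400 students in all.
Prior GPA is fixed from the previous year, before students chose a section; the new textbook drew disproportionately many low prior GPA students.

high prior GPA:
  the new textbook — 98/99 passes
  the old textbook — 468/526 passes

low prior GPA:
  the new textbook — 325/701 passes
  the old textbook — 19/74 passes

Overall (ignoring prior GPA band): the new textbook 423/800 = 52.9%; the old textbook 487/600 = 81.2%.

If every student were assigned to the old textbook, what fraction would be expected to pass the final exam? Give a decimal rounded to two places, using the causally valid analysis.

0.54

The stratified and pooled comparisons disagree (the new textbook wins within each prior GPA band; the old textbook wins overall), so the answer turns on the causal role of prior GPA band.
Nothing the teaching method does changes prior GPA band; the imbalance is an allocation artefact. With prior GPA band also predicting the outcome, the pooled figure is confounded, and the within-stratum comparison is the causal one.
Standardising the old textbook to the population prior GPA band mix: 0.446·468/526 + 0.554·19/74 = 0.539.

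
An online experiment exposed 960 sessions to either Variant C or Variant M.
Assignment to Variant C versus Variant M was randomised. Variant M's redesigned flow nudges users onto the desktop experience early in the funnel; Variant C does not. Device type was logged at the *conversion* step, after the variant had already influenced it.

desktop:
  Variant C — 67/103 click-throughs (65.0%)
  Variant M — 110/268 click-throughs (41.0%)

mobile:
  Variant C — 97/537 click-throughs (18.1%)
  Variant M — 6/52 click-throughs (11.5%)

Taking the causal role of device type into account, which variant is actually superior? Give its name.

Variant C is higher inside every device type stratum but Variant M is higher in aggregate. Whether to stratify depends on how device type relates to the variant.
Stratifying would compare variants among sessions the variants themselves sorted into device type groups — a form of selection on an intermediate. The unconditioned pooled rates give the total causal effect.
Pooled: Variant C 25.6% vs Variant M 36.2%; Variant M is higher overall.

Variant M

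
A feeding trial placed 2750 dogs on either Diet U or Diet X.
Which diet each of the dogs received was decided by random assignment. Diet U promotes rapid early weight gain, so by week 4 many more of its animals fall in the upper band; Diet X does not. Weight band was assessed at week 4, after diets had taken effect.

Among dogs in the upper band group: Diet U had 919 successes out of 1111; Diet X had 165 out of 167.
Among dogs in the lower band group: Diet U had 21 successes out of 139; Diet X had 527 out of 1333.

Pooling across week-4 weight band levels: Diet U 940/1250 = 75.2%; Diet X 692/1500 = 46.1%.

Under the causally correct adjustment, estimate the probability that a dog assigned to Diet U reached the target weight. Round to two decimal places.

Stratifying would compare diets among dogs the diets themselves sorted into week-4 weight band groups — a form of selection on an intermediate. The unconditioned pooled rates give the total causal effect.
So P(outcome | do(Diet U)) is just the pooled rate for Diet U: 940/1250 = 0.752.

0.75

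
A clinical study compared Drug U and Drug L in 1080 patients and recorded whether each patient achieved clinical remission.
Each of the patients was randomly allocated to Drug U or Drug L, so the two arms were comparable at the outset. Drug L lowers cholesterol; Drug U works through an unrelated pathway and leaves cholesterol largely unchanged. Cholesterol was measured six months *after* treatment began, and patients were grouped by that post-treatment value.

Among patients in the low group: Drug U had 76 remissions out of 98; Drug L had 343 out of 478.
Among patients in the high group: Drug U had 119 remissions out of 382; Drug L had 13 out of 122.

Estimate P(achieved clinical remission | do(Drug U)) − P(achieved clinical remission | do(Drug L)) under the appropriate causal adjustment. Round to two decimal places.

-0.19

The stratified and pooled comparisons disagree (Drug U wins within each cholesterol; Drug L wins overall), so the answer turns on the causal role of cholesterol.
Because the drug influences cholesterol, cholesterol is a post-treatment mediator, not a confounder. Stratifying on it would bias the estimate; the causal effect is the crude pooled difference.
The causal difference is the pooled difference: 0.406 − 0.593 = -0.187.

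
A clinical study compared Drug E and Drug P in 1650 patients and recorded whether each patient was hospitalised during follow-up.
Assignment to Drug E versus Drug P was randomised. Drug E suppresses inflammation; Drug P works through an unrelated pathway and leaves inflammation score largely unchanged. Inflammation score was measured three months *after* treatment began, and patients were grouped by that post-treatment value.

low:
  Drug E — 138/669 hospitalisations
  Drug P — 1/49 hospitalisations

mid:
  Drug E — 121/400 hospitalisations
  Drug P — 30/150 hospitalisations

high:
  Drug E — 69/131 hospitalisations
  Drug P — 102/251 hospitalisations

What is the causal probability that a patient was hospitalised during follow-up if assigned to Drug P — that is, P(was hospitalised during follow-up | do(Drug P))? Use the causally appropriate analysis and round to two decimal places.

0.30

Inflammation score here is a post-treatment variable shaped by the drug; conditioning on it would introduce bias rather than remove it. The overall comparison is the causal one.
So P(outcome | do(Drug P)) is just the pooled rate for Drug P: 133/450 = 0.296.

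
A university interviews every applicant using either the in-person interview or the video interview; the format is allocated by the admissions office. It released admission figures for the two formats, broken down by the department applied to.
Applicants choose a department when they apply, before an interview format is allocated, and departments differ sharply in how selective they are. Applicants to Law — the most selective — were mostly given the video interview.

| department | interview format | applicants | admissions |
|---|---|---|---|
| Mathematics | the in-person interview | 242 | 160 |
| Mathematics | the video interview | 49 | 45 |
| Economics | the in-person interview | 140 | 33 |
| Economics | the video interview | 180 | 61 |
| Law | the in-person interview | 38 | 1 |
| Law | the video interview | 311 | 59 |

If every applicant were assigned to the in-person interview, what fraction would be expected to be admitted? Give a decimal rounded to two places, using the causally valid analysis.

Department differs across interview formats for reasons unrelated to any effect of the interview format itself, and it separately predicts the outcome — a classic confounder. We must compare within department levels.
Standardising the in-person interview to the population department mix: 0.303·160/242 + 0.333·33/140 + 0.364·1/38 = 0.289.

0.29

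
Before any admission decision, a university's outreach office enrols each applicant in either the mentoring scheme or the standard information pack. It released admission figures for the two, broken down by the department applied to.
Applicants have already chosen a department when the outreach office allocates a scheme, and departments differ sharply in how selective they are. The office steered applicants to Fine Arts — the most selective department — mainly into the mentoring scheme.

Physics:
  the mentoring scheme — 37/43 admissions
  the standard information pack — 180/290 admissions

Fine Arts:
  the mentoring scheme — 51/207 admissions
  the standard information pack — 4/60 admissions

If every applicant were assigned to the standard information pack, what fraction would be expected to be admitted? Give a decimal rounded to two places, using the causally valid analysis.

the mentoring scheme is higher inside every department stratum but the standard information pack is higher in aggregate. Whether to stratify depends on how department relates to the outreach scheme.
The imbalance in department arose from how applicants were allocated, not from anything the outreach scheme did; and department independently affects the outcome. The pooled gap is confounded — condition on department.
Standardising the standard information pack to the population department mix: 0.555·180/290 + 0.445·4/60 = 0.374.

0.37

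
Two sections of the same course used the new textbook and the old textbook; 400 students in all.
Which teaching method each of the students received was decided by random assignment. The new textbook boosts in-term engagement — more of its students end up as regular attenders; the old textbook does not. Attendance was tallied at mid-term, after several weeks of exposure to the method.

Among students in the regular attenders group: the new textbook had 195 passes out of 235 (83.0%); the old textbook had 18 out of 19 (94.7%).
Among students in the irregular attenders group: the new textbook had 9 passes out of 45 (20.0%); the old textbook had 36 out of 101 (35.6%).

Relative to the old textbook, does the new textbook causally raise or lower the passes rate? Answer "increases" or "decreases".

increases

Mid-term attendance here is a post-treatment variable shaped by the teaching method; conditioning on it would introduce bias rather than remove it. The overall comparison is the causal one.
Pooled: the new textbook 72.9% vs the old textbook 45.0%; the new textbook is higher overall.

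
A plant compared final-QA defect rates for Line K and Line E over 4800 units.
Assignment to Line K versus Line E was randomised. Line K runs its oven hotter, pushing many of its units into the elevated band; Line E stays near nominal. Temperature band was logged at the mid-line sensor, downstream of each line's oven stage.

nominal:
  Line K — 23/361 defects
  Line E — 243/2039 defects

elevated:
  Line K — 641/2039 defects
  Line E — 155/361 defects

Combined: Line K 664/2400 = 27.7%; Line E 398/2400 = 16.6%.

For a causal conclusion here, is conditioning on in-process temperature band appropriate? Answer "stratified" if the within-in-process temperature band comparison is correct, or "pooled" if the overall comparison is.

pooled

Within every in-process temperature band level Line K has the lower rate, yet pooled Line E does — Simpson's reversal.
In-process temperature band is downstream of the line. One should not condition on a consequence of treatment, so the overall rates are the right comparison.
Pooled: Line K 27.7% vs Line E 16.6%; Line E is lower overall.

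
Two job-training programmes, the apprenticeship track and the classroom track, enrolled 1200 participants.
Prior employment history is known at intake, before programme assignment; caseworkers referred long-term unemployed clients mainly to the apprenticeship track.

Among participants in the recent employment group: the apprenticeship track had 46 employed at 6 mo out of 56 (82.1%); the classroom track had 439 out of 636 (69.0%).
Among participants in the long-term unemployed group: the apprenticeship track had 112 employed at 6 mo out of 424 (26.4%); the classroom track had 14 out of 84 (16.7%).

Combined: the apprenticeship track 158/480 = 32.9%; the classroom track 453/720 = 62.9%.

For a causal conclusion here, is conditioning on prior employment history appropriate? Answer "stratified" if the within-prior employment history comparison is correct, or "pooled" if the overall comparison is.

Since prior employment history is a pre-existing factor (not a product of the programme) and it affects the outcome on its own, it is a confounder. The stratified rates, not the pooled rate, identify the causal effect.
Within each level — recent employment: 82.1% vs 69.0%; long-term unemployed: 26.4% vs 16.7% — the apprenticeship track is higher every time.

stratified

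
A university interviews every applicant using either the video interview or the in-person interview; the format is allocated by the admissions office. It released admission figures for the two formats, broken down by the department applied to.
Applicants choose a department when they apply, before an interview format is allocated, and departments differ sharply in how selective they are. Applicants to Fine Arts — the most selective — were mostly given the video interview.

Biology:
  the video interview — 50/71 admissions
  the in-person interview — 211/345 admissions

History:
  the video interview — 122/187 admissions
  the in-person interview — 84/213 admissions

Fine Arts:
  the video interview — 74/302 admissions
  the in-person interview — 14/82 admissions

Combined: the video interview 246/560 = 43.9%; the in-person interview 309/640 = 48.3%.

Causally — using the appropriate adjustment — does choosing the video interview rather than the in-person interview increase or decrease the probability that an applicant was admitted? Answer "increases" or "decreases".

Within every department level the video interview has the higher rate, yet pooled the in-person interview does — Simpson's reversal.
Department is set before the interview format has any effect — it is not caused by the interview format — and it independently drives the outcome. That makes it a confounder, so the causal comparison is within department levels.
Within each level — Biology: 70.4% vs 61.2%; History: 65.2% vs 39.4%; Fine Arts: 24.5% vs 17.1% — the video interview is higher every time.

increases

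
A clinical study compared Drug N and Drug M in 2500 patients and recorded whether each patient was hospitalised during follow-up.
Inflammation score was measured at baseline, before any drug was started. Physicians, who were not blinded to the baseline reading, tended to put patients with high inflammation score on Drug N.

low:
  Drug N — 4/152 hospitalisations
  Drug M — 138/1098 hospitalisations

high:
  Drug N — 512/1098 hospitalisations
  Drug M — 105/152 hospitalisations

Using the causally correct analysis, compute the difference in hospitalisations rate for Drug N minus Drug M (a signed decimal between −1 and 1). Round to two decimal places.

-0.16

Nothing the drug does changes inflammation score; the imbalance is an allocation artefact. With inflammation score also predicting the outcome, the pooled figure is confounded, and the within-stratum comparison is the causal one.
Adjusting over the population distribution of inflammation score: 0.500·(0.026−0.126) + 0.500·(0.466−0.691) = -0.162.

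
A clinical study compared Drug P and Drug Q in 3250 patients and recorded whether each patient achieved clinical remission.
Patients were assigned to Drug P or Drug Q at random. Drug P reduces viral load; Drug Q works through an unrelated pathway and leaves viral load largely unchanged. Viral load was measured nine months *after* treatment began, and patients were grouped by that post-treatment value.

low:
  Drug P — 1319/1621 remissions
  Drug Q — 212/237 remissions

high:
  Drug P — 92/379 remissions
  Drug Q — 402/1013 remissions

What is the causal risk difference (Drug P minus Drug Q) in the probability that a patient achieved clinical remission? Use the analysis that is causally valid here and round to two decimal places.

+0.21

Viral load lies on the pathway drug → viral load → outcome, so adjusting for it blocks the indirect effect. For the total causal effect of drug, use the unadjusted pooled rates.
The causal difference is the pooled difference: 0.706 − 0.491 = +0.214.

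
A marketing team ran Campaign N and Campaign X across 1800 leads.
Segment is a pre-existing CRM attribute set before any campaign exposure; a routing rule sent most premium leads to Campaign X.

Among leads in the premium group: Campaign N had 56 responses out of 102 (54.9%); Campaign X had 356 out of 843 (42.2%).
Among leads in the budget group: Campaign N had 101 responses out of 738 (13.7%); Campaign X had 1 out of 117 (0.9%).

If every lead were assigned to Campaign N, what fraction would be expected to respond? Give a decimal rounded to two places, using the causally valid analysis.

Campaign N is higher inside every customer segment stratum but Campaign X is higher in aggregate. Whether to stratify depends on how customer segment relates to the campaign.
Here customer segment is a common cause — it drives both which campaign a case falls under and the outcome. The crude comparison mixes populations; the stratum-specific rates are the causally relevant ones.
Standardising Campaign N to the population customer segment mix: 0.525·56/102 + 0.475·101/738 = 0.353.

0.35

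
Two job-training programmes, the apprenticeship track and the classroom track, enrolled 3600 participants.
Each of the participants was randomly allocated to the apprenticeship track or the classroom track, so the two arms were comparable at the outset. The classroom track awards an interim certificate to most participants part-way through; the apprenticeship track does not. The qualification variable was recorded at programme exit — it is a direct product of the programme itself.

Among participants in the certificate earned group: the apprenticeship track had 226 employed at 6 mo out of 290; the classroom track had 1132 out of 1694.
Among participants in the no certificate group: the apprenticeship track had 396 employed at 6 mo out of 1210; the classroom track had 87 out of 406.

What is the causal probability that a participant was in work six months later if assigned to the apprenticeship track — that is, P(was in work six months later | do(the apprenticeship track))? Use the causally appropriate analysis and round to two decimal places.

Qualification attained during the programme here is a post-treatment variable shaped by the programme; conditioning on it would introduce bias rather than remove it. The overall comparison is the causal one.
So P(outcome | do(the apprenticeship track)) is just the pooled rate for the apprenticeship track: 622/1500 = 0.415.

0.41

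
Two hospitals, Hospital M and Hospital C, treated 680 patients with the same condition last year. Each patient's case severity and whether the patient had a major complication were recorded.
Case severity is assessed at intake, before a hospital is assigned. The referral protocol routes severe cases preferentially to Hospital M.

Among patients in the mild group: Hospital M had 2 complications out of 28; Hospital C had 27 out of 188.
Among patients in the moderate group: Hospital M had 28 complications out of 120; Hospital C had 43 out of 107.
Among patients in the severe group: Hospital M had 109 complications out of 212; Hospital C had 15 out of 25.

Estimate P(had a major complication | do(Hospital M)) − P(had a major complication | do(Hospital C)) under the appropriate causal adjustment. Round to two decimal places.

-0.11

The case severity-specific comparison favours Hospital M throughout, but the pooled figures favour Hospital C. The question is whether to condition on case severity.
Case severity is set before the hospital has any effect — it is not caused by the hospital — and it independently drives the outcome. That makes it a confounder, so the causal comparison is within case severity levels.
Adjusting over the population distribution of case severity: 0.318·(0.071−0.144) + 0.334·(0.233−0.402) + 0.349·(0.514−0.600) = -0.109.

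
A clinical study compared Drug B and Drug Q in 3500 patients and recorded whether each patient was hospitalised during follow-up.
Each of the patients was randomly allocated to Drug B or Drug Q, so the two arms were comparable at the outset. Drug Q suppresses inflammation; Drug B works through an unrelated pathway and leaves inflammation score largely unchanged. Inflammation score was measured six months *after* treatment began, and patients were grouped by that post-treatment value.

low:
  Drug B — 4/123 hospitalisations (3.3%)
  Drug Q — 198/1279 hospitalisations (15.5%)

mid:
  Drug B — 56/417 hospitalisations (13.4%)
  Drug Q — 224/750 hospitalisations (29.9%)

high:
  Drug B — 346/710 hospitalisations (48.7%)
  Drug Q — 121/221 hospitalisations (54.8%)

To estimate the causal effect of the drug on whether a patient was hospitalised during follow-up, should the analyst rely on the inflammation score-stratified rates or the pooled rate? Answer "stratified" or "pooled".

Because the drug influences inflammation score, inflammation score is a post-treatment mediator, not a confounder. Stratifying on it would bias the estimate; the causal effect is the crude pooled difference.
Pooled: Drug B 32.5% vs Drug Q 24.1%; Drug Q is lower overall.

pooled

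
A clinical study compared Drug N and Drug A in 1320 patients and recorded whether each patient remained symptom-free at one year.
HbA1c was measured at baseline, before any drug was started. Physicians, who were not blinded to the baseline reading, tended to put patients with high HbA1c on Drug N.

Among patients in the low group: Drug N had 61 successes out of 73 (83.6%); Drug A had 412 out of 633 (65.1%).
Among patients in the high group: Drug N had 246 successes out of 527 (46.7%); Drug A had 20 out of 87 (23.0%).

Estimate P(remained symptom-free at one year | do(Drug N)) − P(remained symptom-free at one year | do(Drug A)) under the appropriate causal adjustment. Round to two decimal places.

The HbA1c-specific comparison favours Drug N throughout, but the pooled figures favour Drug A. The question is whether to condition on HbA1c.
The imbalance in HbA1c arose from how patients were allocated, not from anything the drug did; and HbA1c independently affects the outcome. The pooled gap is confounded — condition on HbA1c.
Adjusting over the population distribution of HbA1c: 0.535·(0.836−0.651) + 0.465·(0.467−0.230) = +0.209.

+0.21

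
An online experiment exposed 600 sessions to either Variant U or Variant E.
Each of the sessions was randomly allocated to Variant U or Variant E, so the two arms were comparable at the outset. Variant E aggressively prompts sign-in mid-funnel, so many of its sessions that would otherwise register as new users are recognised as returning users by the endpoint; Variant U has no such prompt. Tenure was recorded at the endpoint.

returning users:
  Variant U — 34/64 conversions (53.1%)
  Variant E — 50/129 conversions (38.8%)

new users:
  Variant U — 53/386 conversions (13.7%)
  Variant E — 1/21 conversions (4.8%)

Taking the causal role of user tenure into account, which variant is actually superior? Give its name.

Variant E

Stratifying would compare variants among sessions the variants themselves sorted into user tenure groups — a form of selection on an intermediate. The unconditioned pooled rates give the total causal effect.
Pooled: Variant U 19.3% vs Variant E 34.0%; Variant E is higher overall.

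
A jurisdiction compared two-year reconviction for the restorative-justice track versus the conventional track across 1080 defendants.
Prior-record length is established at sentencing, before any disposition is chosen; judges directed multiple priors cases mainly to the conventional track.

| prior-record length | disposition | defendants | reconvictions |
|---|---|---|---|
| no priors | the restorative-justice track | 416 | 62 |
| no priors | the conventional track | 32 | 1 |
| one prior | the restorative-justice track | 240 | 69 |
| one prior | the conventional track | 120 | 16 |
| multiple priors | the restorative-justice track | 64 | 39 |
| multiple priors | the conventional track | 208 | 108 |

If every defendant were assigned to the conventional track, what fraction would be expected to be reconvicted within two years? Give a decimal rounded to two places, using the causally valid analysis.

0.19

the conventional track is lower inside every prior-record length stratum but the restorative-justice track is lower in aggregate. Whether to stratify depends on how prior-record length relates to the disposition.
Prior-record length satisfies the back-door criterion: it is not a descendant of the disposition, and it blocks the spurious path from disposition to outcome. Adjusting for it (i.e., using the within-prior-record length rates) gives the causal effect.
Standardising the conventional track to the population prior-record length mix: 0.415·1/32 + 0.333·16/120 + 0.252·108/208 = 0.188.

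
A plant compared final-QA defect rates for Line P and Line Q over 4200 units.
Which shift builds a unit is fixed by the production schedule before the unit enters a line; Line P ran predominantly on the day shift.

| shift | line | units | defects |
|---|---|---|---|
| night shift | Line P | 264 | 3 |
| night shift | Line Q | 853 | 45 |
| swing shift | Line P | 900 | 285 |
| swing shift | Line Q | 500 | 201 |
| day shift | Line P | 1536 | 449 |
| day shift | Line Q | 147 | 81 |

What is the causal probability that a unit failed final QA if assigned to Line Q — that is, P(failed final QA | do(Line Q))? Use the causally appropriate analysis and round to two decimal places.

0.37

Line P is lower inside every shift stratum but Line Q is lower in aggregate. Whether to stratify depends on how shift relates to the line.
Since shift is a pre-existing factor (not a product of the line) and it affects the outcome on its own, it is a confounder. The stratified rates, not the pooled rate, identify the causal effect.
Standardising Line Q to the population shift mix: 0.266·45/853 + 0.333·201/500 + 0.401·81/147 = 0.369.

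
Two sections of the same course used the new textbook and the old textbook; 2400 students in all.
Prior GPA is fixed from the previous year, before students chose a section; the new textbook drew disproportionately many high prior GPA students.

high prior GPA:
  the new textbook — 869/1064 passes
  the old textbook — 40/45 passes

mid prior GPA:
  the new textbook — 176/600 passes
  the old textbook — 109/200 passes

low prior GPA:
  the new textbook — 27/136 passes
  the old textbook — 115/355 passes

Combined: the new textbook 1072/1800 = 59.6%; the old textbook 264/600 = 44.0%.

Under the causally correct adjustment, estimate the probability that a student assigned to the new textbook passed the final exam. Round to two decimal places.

Within every prior GPA band level the old textbook has the higher rate, yet pooled the new textbook does — Simpson's reversal.
Since prior GPA band is a pre-existing factor (not a product of the teaching method) and it affects the outcome on its own, it is a confounder. The stratified rates, not the pooled rate, identify the causal effect.
Standardising the new textbook to the population prior GPA band mix: 0.462·869/1064 + 0.333·176/600 + 0.205·27/136 = 0.516.

0.52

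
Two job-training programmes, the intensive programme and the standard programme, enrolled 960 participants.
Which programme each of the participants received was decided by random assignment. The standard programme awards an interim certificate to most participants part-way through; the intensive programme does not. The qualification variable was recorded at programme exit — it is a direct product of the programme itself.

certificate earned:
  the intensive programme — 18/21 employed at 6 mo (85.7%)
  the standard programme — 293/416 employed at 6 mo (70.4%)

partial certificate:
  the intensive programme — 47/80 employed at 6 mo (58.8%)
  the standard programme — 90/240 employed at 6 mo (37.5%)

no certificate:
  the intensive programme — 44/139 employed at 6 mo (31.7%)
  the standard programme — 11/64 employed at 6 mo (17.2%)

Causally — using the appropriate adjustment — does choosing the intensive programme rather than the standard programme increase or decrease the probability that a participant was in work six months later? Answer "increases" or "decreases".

the intensive programme is higher inside every qualification attained during the programme stratum but the standard programme is higher in aggregate. Whether to stratify depends on how qualification attained during the programme relates to the programme.
The distribution of qualification attained during the programme is itself part of what the programme does — it is an intermediate outcome. Holding it fixed would remove that part of the effect; the total effect is the pooled difference.
Pooled: the intensive programme 45.4% vs the standard programme 54.7%; the standard programme is higher overall.

decreases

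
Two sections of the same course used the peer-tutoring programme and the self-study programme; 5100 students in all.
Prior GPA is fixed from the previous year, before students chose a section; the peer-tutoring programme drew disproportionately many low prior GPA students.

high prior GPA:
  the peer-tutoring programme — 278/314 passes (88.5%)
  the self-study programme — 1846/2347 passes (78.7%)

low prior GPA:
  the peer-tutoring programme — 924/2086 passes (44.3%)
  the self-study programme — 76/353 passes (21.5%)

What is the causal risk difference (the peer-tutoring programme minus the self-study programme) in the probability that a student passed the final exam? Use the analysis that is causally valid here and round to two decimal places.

+0.16

Nothing the teaching method does changes prior GPA band; the imbalance is an allocation artefact. With prior GPA band also predicting the outcome, the pooled figure is confounded, and the within-stratum comparison is the causal one.
Adjusting over the population distribution of prior GPA band: 0.522·(0.885−0.787) + 0.478·(0.443−0.215) = +0.160.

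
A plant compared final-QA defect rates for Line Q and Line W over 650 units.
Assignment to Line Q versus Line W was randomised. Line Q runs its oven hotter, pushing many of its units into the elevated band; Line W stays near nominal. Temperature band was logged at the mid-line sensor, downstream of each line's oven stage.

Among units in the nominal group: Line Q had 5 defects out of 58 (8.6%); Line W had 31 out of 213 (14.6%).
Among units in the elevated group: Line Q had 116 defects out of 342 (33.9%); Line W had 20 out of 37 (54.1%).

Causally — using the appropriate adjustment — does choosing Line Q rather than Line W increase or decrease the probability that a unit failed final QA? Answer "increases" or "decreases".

increases

The stratified and pooled comparisons disagree (Line Q wins within each in-process temperature band; Line W wins overall), so the answer turns on the causal role of in-process temperature band.
Because the line influences in-process temperature band, in-process temperature band is a post-treatment mediator, not a confounder. Stratifying on it would bias the estimate; the causal effect is the crude pooled difference.
Pooled: Line Q 30.2% vs Line W 20.4%; Line W is lower overall.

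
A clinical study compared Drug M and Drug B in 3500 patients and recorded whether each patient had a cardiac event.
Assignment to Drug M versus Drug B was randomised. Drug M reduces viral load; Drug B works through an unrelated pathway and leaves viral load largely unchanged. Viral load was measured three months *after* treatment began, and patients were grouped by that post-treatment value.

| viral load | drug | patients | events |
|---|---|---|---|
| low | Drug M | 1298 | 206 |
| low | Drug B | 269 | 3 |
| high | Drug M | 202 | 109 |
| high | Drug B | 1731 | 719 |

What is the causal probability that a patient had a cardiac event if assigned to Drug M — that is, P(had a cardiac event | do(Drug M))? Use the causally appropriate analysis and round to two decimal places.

The stratified and pooled comparisons disagree (Drug B wins within each viral load; Drug M wins overall), so the answer turns on the causal role of viral load.
Viral load lies on the pathway drug → viral load → outcome, so adjusting for it blocks the indirect effect. For the total causal effect of drug, use the unadjusted pooled rates.
So P(outcome | do(Drug M)) is just the pooled rate for Drug M: 315/1500 = 0.210.

0.21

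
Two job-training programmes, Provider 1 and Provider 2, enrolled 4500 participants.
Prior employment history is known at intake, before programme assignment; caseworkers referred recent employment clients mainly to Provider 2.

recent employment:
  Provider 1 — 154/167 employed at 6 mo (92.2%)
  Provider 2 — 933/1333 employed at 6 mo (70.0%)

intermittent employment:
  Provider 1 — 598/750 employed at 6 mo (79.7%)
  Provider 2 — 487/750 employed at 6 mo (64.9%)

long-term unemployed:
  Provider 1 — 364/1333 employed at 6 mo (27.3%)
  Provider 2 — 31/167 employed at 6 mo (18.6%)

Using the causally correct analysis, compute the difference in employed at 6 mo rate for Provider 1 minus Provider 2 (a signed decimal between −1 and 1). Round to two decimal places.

Within every prior employment history level Provider 1 has the higher rate, yet pooled Provider 2 does — Simpson's reversal.
Prior employment history satisfies the back-door criterion: it is not a descendant of the programme, and it blocks the spurious path from programme to outcome. Adjusting for it (i.e., using the within-prior employment history rates) gives the causal effect.
Adjusting over the population distribution of prior employment history: 0.333·(0.922−0.700) + 0.333·(0.797−0.649) + 0.333·(0.273−0.186) = +0.153.

+0.15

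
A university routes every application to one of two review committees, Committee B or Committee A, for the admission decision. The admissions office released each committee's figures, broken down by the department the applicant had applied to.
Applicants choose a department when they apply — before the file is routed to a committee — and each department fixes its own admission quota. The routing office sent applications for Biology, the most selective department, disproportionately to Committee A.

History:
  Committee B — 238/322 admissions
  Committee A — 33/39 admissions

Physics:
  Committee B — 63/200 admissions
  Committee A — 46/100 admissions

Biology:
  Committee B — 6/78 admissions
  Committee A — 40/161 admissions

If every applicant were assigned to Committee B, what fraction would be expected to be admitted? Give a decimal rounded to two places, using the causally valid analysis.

Within every department level Committee A has the higher rate, yet pooled Committee B does — Simpson's reversal.
Department satisfies the back-door criterion: it is not a descendant of the review committee, and it blocks the spurious path from review committee to outcome. Adjusting for it (i.e., using the within-department rates) gives the causal effect.
Standardising Committee B to the population department mix: 0.401·238/322 + 0.333·63/200 + 0.266·6/78 = 0.422.

0.42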